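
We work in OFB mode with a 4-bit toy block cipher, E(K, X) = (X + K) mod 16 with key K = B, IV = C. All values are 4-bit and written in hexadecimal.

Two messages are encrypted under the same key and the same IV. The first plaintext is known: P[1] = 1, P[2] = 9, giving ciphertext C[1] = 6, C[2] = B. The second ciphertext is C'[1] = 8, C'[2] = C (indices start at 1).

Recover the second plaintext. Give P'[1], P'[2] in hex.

In OFB with a reused IV, both messages share the same keystream S_i, so C_i ⊕ C'_i = P_i ⊕ P'_i and thus P'_i = P_i ⊕ C_i ⊕ C'_i.
P'[1]: 1 ⊕ 6 ⊕ 8 = F.
P'[2]: 9 ⊕ B ⊕ C = E.

P'[1] = F, P'[2] = E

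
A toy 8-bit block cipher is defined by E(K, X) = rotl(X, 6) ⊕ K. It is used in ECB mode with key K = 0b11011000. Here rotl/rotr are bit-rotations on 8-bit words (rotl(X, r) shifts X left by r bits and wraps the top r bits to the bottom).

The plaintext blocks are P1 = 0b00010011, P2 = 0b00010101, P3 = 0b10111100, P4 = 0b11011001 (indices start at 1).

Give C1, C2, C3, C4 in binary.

C1 = 0b00011100, C2 = 0b10011101, C3 = 0b11110111, C4 = 0b10101110

ECB encryption: C_i = E(K, P_i).
C1: E(K, 0b00010011) = 0b00011100.
C2: E(K, 0b00010101) = 0b10011101.
C3: E(K, 0b10111100) = 0b11110111.
C4: E(K, 0b11011001) = 0b10101110.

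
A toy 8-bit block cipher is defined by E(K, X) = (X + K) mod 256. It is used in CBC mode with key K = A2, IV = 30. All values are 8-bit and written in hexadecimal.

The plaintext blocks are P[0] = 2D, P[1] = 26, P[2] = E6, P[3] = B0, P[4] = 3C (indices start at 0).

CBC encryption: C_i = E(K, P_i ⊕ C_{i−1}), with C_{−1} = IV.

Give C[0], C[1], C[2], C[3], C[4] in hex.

C[0]: P[0] ⊕ 30 = 1D; E(K, 1D) = BF.
C[1]: P[1] ⊕ BF = 99; E(K, 99) = 3B.
C[2]: P[2] ⊕ 3B = DD; E(K, DD) = 7F.
C[3]: P[3] ⊕ 7F = CF; E(K, CF) = 71.
C[4]: P[4] ⊕ 71 = 4D; E(K, 4D) = EF.

C[0] = BF, C[1] = 3B, C[2] = 7F, C[3] = 71, C[4] = EF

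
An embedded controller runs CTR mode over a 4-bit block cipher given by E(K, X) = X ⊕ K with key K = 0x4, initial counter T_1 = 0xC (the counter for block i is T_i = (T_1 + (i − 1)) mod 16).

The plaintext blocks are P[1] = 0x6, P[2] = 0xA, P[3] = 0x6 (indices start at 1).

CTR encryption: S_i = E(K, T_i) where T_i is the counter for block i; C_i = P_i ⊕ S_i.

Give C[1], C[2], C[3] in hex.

C[1] = 0xE, C[2] = 0x3, C[3] = 0xC

C[1]: T = 0xC, S = E(K, T) = 0x8; 0x6 ⊕ 0x8 = 0xE.
C[2]: T = 0xD, S = E(K, T) = 0x9; 0xA ⊕ 0x9 = 0x3.
C[3]: T = 0xE, S = E(K, T) = 0xA; 0x6 ⊕ 0xA = 0xC.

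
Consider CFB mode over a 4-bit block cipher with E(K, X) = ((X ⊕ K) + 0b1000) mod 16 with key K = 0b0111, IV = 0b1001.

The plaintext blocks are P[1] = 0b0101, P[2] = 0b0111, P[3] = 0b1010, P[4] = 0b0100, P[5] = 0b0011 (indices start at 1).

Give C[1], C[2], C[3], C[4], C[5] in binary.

CFB encryption: C_i = P_i ⊕ E(K, C_{i−1}), with C_{0} = IV.
C[1]: E(K, 0b1001) = 0b0110; 0b0101 ⊕ 0b0110 = 0b0011.
C[2]: E(K, 0b0011) = 0b1100; 0b0111 ⊕ 0b1100 = 0b1011.
C[3]: E(K, 0b1011) = 0b0100; 0b1010 ⊕ 0b0100 = 0b1110.
C[4]: E(K, 0b1110) = 0b0001; 0b0100 ⊕ 0b0001 = 0b0101.
C[5]: E(K, 0b0101) = 0b1010; 0b0011 ⊕ 0b1010 = 0b1001.

C[1] = 0b0011, C[2] = 0b1011, C[3] = 0b1110, C[4] = 0b0101, C[5] = 0b1001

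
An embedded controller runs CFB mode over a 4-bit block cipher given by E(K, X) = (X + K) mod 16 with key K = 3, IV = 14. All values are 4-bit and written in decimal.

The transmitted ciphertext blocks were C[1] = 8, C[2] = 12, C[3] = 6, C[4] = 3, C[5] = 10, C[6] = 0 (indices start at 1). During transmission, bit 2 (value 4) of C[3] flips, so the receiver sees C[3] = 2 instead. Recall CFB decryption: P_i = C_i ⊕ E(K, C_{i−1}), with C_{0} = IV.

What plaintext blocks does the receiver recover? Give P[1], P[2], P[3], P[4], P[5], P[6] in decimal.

Only C[3] changed, to 2. In CFB, a change in C_i flips the same bit in P_i and garbles P_{i+1}. Decrypting the received ciphertext:
P[1]: E(K, 14) = 1; 8 ⊕ 1 = 9.
P[2]: E(K, 8) = 11; 12 ⊕ 11 = 7.
P[3]: E(K, 12) = 15; 2 ⊕ 15 = 13.
P[4]: E(K, 2) = 5; 3 ⊕ 5 = 6.
P[5]: E(K, 3) = 6; 10 ⊕ 6 = 12.
P[6]: E(K, 10) = 13; 0 ⊕ 13 = 13.
Blocks that differ from the original plaintext: P[3], P[4].

P[1] = 9, P[2] = 7, P[3] = 13, P[4] = 6, P[5] = 12, P[6] = 13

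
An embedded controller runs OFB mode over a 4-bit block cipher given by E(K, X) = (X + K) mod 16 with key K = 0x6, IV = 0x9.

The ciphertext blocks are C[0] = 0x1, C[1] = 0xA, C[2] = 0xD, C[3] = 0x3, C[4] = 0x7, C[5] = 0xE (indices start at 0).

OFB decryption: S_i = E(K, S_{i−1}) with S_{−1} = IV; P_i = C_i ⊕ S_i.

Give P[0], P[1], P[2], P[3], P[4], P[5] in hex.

P[0]: S = E(K, 0x9) = 0xF; 0x1 ⊕ 0xF = 0xE.
P[1]: S = E(K, 0xF) = 0x5; 0xA ⊕ 0x5 = 0xF.
P[2]: S = E(K, 0x5) = 0xB; 0xD ⊕ 0xB = 0x6.
P[3]: S = E(K, 0xB) = 0x1; 0x3 ⊕ 0x1 = 0x2.
P[4]: S = E(K, 0x1) = 0x7; 0x7 ⊕ 0x7 = 0x0.
P[5]: S = E(K, 0x7) = 0xD; 0xE ⊕ 0xD = 0x3.

P[0] = 0xE, P[1] = 0xF, P[2] = 0x6, P[3] = 0x2, P[4] = 0x0, P[5] = 0x3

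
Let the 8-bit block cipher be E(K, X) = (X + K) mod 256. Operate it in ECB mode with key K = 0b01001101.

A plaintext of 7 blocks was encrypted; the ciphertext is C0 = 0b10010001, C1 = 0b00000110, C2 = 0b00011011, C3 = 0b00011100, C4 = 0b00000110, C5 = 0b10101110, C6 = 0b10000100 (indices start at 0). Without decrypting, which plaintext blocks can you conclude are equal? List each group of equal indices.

ECB encrypts each block independently with the same key, so equal ciphertext blocks imply equal plaintext blocks.
C1 = C4 = 0b00000110, so P1 = P4.

P1 = P4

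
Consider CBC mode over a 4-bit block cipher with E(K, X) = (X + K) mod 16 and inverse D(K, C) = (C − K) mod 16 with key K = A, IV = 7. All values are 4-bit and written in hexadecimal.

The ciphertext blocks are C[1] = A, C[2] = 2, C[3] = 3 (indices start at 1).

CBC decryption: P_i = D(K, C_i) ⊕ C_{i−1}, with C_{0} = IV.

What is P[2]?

P[2]: D(K, 2) = 8; 8 ⊕ A = 2.

P[2] = 2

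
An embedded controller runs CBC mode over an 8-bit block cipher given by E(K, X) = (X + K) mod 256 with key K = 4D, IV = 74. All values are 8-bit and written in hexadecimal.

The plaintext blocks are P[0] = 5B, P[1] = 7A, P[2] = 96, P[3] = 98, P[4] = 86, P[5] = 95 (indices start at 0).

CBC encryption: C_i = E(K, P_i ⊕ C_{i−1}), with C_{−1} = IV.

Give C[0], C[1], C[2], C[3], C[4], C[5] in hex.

C[0] = 7C, C[1] = 53, C[2] = 12, C[3] = D7, C[4] = 9E, C[5] = 58

C[0]: P[0] ⊕ 74 = 2F; E(K, 2F) = 7C.
C[1]: P[1] ⊕ 7C = 06; E(K, 06) = 53.
C[2]: P[2] ⊕ 53 = C5; E(K, C5) = 12.
C[3]: P[3] ⊕ 12 = 8A; E(K, 8A) = D7.
C[4]: P[4] ⊕ D7 = 51; E(K, 51) = 9E.
C[5]: P[5] ⊕ 9E = 0B; E(K, 0B) = 58.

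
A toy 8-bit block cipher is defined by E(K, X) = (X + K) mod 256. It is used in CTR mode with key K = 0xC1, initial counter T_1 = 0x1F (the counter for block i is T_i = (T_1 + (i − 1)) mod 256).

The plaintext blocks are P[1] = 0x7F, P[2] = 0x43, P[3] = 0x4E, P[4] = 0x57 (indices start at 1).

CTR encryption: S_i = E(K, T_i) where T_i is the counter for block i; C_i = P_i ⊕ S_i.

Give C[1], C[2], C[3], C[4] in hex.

C[1] = 0x9F, C[2] = 0xA2, C[3] = 0xAC, C[4] = 0xB4

C[1]: T = 0x1F, S = E(K, T) = 0xE0; 0x7F ⊕ 0xE0 = 0x9F.
C[2]: T = 0x20, S = E(K, T) = 0xE1; 0x43 ⊕ 0xE1 = 0xA2.
C[3]: T = 0x21, S = E(K, T) = 0xE2; 0x4E ⊕ 0xE2 = 0xAC.
C[4]: T = 0x22, S = E(K, T) = 0xE3; 0x57 ⊕ 0xE3 = 0xB4.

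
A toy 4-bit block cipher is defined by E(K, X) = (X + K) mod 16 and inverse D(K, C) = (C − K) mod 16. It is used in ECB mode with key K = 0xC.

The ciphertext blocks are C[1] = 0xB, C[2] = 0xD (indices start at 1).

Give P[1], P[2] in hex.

ECB decryption: P_i = D(K, C_i).
P[1]: D(K, 0xB) = 0xF.
P[2]: D(K, 0xD) = 0x1.

P[1] = 0xF, P[2] = 0x1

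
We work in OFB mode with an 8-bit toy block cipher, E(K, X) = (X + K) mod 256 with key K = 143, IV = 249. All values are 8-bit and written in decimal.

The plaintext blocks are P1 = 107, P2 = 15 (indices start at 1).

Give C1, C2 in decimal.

C1 = 227, C2 = 24

OFB encryption: S_i = E(K, S_{i−1}) with S_{0} = IV; C_i = P_i ⊕ S_i.
C1: S = E(K, 249) = 136; 107 ⊕ 136 = 227.
C2: S = E(K, 136) = 23; 15 ⊕ 23 = 24.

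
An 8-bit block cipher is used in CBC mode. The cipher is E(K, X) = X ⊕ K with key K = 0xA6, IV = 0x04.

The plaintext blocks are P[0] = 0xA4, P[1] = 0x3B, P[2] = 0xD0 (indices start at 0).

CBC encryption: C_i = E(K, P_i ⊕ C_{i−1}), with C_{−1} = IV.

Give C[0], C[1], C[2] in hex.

C[0] = 0x06, C[1] = 0x9B, C[2] = 0xED

C[0]: P[0] ⊕ 0x04 = 0xA0; E(K, 0xA0) = 0x06.
C[1]: P[1] ⊕ 0x06 = 0x3D; E(K, 0x3D) = 0x9B.
C[2]: P[2] ⊕ 0x9B = 0x4B; E(K, 0x4B) = 0xED.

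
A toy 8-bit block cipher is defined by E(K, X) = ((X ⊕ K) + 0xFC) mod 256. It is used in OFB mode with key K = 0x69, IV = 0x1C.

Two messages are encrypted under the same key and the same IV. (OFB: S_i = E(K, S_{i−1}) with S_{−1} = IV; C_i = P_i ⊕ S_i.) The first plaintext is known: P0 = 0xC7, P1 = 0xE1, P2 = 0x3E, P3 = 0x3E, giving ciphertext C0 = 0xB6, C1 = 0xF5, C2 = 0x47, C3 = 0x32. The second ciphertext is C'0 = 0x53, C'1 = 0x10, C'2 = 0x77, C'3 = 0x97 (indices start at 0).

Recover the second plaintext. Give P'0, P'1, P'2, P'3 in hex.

P'0 = 0x22, P'1 = 0x04, P'2 = 0x0E, P'3 = 0x9B

In OFB with a reused IV, both messages share the same keystream S_i, so C_i ⊕ C'_i = P_i ⊕ P'_i and thus P'_i = P_i ⊕ C_i ⊕ C'_i.
P'0: 0xC7 ⊕ 0xB6 ⊕ 0x53 = 0x22.
P'1: 0xE1 ⊕ 0xF5 ⊕ 0x10 = 0x04.
P'2: 0x3E ⊕ 0x47 ⊕ 0x77 = 0x0E.
P'3: 0x3E ⊕ 0x32 ⊕ 0x97 = 0x9B.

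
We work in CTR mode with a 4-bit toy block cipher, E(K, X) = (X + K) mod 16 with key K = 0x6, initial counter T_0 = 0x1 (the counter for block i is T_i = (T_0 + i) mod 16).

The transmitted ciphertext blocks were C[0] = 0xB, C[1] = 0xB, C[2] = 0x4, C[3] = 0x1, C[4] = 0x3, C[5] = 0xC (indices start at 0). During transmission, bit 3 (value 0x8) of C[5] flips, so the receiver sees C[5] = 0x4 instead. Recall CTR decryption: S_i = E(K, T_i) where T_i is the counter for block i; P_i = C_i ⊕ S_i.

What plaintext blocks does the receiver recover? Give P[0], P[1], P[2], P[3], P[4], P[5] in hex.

P[0] = 0xC, P[1] = 0x3, P[2] = 0xD, P[3] = 0xB, P[4] = 0x8, P[5] = 0x8

Only C[5] changed, to 0x4. In CTR, a change in C_i flips the same bit in P_i only; the keystream is unaffected. Decrypting the received ciphertext:
P[0]: T = 0x1, S = E(K, T) = 0x7; 0xB ⊕ 0x7 = 0xC.
P[1]: T = 0x2, S = E(K, T) = 0x8; 0xB ⊕ 0x8 = 0x3.
P[2]: T = 0x3, S = E(K, T) = 0x9; 0x4 ⊕ 0x9 = 0xD.
P[3]: T = 0x4, S = E(K, T) = 0xA; 0x1 ⊕ 0xA = 0xB.
P[4]: T = 0x5, S = E(K, T) = 0xB; 0x3 ⊕ 0xB = 0x8.
P[5]: T = 0x6, S = E(K, T) = 0xC; 0x4 ⊕ 0xC = 0x8.
Blocks that differ from the original plaintext: P[5].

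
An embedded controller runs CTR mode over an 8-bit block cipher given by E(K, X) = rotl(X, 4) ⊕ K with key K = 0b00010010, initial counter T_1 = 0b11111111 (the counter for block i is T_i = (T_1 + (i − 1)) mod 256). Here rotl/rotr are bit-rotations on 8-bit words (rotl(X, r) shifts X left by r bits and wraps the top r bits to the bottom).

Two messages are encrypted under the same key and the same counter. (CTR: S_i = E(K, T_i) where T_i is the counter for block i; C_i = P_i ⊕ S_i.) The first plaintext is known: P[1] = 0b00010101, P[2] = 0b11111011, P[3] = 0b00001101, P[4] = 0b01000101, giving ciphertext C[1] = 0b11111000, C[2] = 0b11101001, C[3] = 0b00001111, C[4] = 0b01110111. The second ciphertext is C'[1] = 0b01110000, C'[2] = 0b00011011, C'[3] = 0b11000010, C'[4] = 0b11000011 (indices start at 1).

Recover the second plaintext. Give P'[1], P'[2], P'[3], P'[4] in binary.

In CTR with a reused counter, both messages share the same keystream S_i, so C_i ⊕ C'_i = P_i ⊕ P'_i and thus P'_i = P_i ⊕ C_i ⊕ C'_i.
P'[1]: 0b00010101 ⊕ 0b11111000 ⊕ 0b01110000 = 0b10011101.
P'[2]: 0b11111011 ⊕ 0b11101001 ⊕ 0b00011011 = 0b00001001.
P'[3]: 0b00001101 ⊕ 0b00001111 ⊕ 0b11000010 = 0b11000000.
P'[4]: 0b01000101 ⊕ 0b01110111 ⊕ 0b11000011 = 0b11110001.

P'[1] = 0b10011101, P'[2] = 0b00001001, P'[3] = 0b11000000, P'[4] = 0b11110001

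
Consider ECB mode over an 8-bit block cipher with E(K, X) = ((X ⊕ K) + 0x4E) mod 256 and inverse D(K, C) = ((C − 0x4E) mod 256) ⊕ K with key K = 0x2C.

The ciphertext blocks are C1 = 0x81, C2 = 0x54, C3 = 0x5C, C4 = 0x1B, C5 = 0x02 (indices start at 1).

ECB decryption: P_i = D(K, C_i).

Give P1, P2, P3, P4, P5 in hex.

P1: D(K, 0x81) = 0x1F.
P2: D(K, 0x54) = 0x2A.
P3: D(K, 0x5C) = 0x22.
P4: D(K, 0x1B) = 0xE1.
P5: D(K, 0x02) = 0x98.

P1 = 0x1F, P2 = 0x2A, P3 = 0x22, P4 = 0xE1, P5 = 0x98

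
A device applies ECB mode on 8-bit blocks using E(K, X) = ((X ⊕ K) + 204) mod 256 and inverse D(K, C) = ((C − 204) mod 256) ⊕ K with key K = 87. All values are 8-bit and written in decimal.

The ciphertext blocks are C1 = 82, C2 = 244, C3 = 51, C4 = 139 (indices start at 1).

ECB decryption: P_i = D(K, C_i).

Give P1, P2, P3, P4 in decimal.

P1 = 209, P2 = 127, P3 = 48, P4 = 232

P1: D(K, 82) = 209.
P2: D(K, 244) = 127.
P3: D(K, 51) = 48.
P4: D(K, 139) = 232.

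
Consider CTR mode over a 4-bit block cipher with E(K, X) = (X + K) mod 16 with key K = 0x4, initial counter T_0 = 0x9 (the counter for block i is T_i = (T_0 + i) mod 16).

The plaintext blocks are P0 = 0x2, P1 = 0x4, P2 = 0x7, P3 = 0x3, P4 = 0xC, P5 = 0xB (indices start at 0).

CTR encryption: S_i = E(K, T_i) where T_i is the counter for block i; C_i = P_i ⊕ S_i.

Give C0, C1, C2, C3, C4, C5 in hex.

C0 = 0xF, C1 = 0xA, C2 = 0x8, C3 = 0x3, C4 = 0xD, C5 = 0x9

C0: T = 0x9, S = E(K, T) = 0xD; 0x2 ⊕ 0xD = 0xF.
C1: T = 0xA, S = E(K, T) = 0xE; 0x4 ⊕ 0xE = 0xA.
C2: T = 0xB, S = E(K, T) = 0xF; 0x7 ⊕ 0xF = 0x8.
C3: T = 0xC, S = E(K, T) = 0x0; 0x3 ⊕ 0x0 = 0x3.
C4: T = 0xD, S = E(K, T) = 0x1; 0xC ⊕ 0x1 = 0xD.
C5: T = 0xE, S = E(K, T) = 0x2; 0xB ⊕ 0x2 = 0x9.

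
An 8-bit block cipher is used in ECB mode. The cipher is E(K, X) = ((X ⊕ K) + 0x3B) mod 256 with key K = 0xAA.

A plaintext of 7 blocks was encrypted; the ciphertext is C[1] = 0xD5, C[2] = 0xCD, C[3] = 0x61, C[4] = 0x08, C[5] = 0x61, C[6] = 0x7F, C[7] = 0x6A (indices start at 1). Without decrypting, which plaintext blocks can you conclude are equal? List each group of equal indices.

ECB encrypts each block independently with the same key, so equal ciphertext blocks imply equal plaintext blocks.
C[3] = C[5] = 0x61, so P[3] = P[5].

P[3] = P[5]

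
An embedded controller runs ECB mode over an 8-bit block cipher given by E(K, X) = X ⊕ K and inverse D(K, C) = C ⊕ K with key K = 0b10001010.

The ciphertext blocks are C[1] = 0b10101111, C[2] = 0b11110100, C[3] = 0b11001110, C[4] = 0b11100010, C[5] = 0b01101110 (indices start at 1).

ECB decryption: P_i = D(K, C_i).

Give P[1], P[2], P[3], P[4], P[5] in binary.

P[1] = 0b00100101, P[2] = 0b01111110, P[3] = 0b01000100, P[4] = 0b01101000, P[5] = 0b11100100

P[1]: D(K, 0b10101111) = 0b00100101.
P[2]: D(K, 0b11110100) = 0b01111110.
P[3]: D(K, 0b11001110) = 0b01000100.
P[4]: D(K, 0b11100010) = 0b01101000.
P[5]: D(K, 0b01101110) = 0b11100100.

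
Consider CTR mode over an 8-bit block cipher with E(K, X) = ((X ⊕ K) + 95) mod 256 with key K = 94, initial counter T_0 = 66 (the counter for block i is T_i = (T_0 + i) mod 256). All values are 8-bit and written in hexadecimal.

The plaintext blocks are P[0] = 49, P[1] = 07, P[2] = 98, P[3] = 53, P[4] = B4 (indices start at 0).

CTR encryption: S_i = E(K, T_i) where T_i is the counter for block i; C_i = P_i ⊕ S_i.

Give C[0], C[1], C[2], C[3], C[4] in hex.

C[0]: T = 66, S = E(K, T) = 87; 49 ⊕ 87 = CE.
C[1]: T = 67, S = E(K, T) = 88; 07 ⊕ 88 = 8F.
C[2]: T = 68, S = E(K, T) = 91; 98 ⊕ 91 = 09.
C[3]: T = 69, S = E(K, T) = 92; 53 ⊕ 92 = C1.
C[4]: T = 6A, S = E(K, T) = 93; B4 ⊕ 93 = 27.

C[0] = CE, C[1] = 8F, C[2] = 09, C[3] = C1, C[4] = 27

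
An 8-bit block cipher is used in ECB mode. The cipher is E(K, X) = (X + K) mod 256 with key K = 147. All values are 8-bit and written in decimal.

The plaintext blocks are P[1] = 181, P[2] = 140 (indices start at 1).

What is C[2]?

ECB encryption: C_i = E(K, P_i).
C[2]: E(K, 140) = 31.

C[2] = 31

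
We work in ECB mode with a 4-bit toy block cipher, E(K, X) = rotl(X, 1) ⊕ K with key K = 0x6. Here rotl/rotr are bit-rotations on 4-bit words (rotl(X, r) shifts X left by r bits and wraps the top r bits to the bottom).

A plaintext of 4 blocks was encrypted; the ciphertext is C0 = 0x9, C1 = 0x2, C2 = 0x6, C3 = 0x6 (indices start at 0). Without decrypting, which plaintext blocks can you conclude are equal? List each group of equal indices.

ECB encrypts each block independently with the same key, so equal ciphertext blocks imply equal plaintext blocks.
C2 = C3 = 0x6, so P2 = P3.

P2 = P3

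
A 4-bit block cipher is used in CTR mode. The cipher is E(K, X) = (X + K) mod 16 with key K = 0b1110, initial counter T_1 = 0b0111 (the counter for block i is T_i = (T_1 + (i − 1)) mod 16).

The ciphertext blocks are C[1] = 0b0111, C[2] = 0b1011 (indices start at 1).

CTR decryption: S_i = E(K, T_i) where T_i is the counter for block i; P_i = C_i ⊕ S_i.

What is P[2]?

P[2] = 0b1101

P[2]: T = 0b1000, S = E(K, T) = 0b0110; 0b1011 ⊕ 0b0110 = 0b1101.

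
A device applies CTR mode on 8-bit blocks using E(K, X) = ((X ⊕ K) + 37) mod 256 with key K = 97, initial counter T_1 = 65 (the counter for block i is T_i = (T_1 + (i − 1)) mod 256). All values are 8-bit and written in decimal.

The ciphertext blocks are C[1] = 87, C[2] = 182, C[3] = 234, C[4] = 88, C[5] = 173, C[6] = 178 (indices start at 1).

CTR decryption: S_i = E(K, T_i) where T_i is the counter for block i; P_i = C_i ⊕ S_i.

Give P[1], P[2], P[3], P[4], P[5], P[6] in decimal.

P[1]: T = 65, S = E(K, T) = 69; 87 ⊕ 69 = 18.
P[2]: T = 66, S = E(K, T) = 72; 182 ⊕ 72 = 254.
P[3]: T = 67, S = E(K, T) = 71; 234 ⊕ 71 = 173.
P[4]: T = 68, S = E(K, T) = 74; 88 ⊕ 74 = 18.
P[5]: T = 69, S = E(K, T) = 73; 173 ⊕ 73 = 228.
P[6]: T = 70, S = E(K, T) = 76; 178 ⊕ 76 = 254.

P[1] = 18, P[2] = 254, P[3] = 173, P[4] = 18, P[5] = 228, P[6] = 254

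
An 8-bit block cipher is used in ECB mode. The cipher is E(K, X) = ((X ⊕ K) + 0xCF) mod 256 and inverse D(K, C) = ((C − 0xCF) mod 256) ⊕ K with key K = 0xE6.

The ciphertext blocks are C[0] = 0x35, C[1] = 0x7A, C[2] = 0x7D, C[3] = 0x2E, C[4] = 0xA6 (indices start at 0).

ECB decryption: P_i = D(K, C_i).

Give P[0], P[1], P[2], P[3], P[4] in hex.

P[0]: D(K, 0x35) = 0x80.
P[1]: D(K, 0x7A) = 0x4D.
P[2]: D(K, 0x7D) = 0x48.
P[3]: D(K, 0x2E) = 0xB9.
P[4]: D(K, 0xA6) = 0x31.

P[0] = 0x80, P[1] = 0x4D, P[2] = 0x48, P[3] = 0xB9, P[4] = 0x31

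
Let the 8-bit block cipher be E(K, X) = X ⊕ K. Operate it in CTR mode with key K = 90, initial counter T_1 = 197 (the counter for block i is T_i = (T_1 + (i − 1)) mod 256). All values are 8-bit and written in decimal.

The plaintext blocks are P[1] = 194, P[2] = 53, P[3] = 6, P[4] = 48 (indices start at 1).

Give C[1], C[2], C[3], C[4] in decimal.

C[1] = 93, C[2] = 169, C[3] = 155, C[4] = 162

CTR encryption: S_i = E(K, T_i) where T_i is the counter for block i; C_i = P_i ⊕ S_i.
C[1]: T = 197, S = E(K, T) = 159; 194 ⊕ 159 = 93.
C[2]: T = 198, S = E(K, T) = 156; 53 ⊕ 156 = 169.
C[3]: T = 199, S = E(K, T) = 157; 6 ⊕ 157 = 155.
C[4]: T = 200, S = E(K, T) = 146; 48 ⊕ 146 = 162.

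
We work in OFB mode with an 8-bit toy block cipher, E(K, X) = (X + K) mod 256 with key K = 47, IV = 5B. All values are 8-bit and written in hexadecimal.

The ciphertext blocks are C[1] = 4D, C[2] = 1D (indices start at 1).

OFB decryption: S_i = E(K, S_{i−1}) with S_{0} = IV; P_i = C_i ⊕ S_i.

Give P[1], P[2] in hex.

P[1]: S = E(K, 5B) = A2; 4D ⊕ A2 = EF.
P[2]: S = E(K, A2) = E9; 1D ⊕ E9 = F4.

P[1] = EF, P[2] = F4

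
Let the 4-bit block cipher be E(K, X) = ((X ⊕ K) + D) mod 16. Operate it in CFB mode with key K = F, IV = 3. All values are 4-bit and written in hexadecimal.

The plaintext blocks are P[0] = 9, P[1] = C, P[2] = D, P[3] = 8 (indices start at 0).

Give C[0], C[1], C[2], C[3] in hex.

C[0] = 0, C[1] = 0, C[2] = 1, C[3] = 3

CFB encryption: C_i = P_i ⊕ E(K, C_{i−1}), with C_{−1} = IV.
C[0]: E(K, 3) = 9; 9 ⊕ 9 = 0.
C[1]: E(K, 0) = C; C ⊕ C = 0.
C[2]: E(K, 0) = C; D ⊕ C = 1.
C[3]: E(K, 1) = B; 8 ⊕ B = 3.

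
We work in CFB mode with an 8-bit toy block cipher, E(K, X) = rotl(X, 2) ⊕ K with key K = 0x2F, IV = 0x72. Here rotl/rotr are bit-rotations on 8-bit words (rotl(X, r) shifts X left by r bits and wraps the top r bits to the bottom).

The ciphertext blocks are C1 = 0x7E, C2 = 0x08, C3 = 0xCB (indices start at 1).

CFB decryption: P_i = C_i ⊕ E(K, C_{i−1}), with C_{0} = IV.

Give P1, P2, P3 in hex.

P1: E(K, 0x72) = 0xE6; 0x7E ⊕ 0xE6 = 0x98.
P2: E(K, 0x7E) = 0xD6; 0x08 ⊕ 0xD6 = 0xDE.
P3: E(K, 0x08) = 0x0F; 0xCB ⊕ 0x0F = 0xC4.

P1 = 0x98, P2 = 0xDE, P3 = 0xC4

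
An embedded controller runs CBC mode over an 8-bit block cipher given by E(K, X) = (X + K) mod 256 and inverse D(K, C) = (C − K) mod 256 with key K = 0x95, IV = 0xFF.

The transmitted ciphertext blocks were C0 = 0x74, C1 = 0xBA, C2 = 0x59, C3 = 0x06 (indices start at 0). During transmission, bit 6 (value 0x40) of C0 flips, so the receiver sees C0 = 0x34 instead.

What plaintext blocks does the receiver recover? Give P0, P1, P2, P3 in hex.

P0 = 0x60, P1 = 0x11, P2 = 0x7E, P3 = 0x28

CBC decryption: P_i = D(K, C_i) ⊕ C_{i−1}, with C_{−1} = IV.
Only C0 changed, to 0x34. In CBC, a change in C_i garbles P_i and flips the same bit in P_{i+1}. Decrypting the received ciphertext:
P0: D(K, 0x34) = 0x9F; 0x9F ⊕ 0xFF = 0x60.
P1: D(K, 0xBA) = 0x25; 0x25 ⊕ 0x34 = 0x11.
P2: D(K, 0x59) = 0xC4; 0xC4 ⊕ 0xBA = 0x7E.
P3: D(K, 0x06) = 0x71; 0x71 ⊕ 0x59 = 0x28.
Blocks that differ from the original plaintext: P0, P1.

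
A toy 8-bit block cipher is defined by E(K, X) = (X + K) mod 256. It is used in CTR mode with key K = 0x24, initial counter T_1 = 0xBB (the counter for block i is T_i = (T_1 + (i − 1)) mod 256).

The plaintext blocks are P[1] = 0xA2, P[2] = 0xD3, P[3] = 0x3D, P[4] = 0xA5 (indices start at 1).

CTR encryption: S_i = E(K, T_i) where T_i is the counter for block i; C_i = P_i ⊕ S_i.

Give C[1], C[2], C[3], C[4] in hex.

C[1] = 0x7D, C[2] = 0x33, C[3] = 0xDC, C[4] = 0x47

C[1]: T = 0xBB, S = E(K, T) = 0xDF; 0xA2 ⊕ 0xDF = 0x7D.
C[2]: T = 0xBC, S = E(K, T) = 0xE0; 0xD3 ⊕ 0xE0 = 0x33.
C[3]: T = 0xBD, S = E(K, T) = 0xE1; 0x3D ⊕ 0xE1 = 0xDC.
C[4]: T = 0xBE, S = E(K, T) = 0xE2; 0xA5 ⊕ 0xE2 = 0x47.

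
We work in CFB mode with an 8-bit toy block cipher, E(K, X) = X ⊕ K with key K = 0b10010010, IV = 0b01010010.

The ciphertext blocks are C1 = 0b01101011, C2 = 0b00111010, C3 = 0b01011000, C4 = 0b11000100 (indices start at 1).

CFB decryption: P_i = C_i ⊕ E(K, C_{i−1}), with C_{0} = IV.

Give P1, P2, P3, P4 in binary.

P1 = 0b10101011, P2 = 0b11000011, P3 = 0b11110000, P4 = 0b00001110

P1: E(K, 0b01010010) = 0b11000000; 0b01101011 ⊕ 0b11000000 = 0b10101011.
P2: E(K, 0b01101011) = 0b11111001; 0b00111010 ⊕ 0b11111001 = 0b11000011.
P3: E(K, 0b00111010) = 0b10101000; 0b01011000 ⊕ 0b10101000 = 0b11110000.
P4: E(K, 0b01011000) = 0b11001010; 0b11000100 ⊕ 0b11001010 = 0b00001110.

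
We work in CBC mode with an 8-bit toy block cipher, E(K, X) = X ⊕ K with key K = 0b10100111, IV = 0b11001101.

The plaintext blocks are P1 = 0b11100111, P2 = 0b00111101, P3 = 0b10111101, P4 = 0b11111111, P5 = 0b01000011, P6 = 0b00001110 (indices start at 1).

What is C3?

C3 = 0b00001101

CBC encryption: C_i = E(K, P_i ⊕ C_{i−1}), with C_{0} = IV.
C1: P1 ⊕ 0b11001101 = 0b00101010; E(K, 0b00101010) = 0b10001101.
C2: P2 ⊕ 0b10001101 = 0b10110000; E(K, 0b10110000) = 0b00010111.
C3: P3 ⊕ 0b00010111 = 0b10101010; E(K, 0b10101010) = 0b00001101.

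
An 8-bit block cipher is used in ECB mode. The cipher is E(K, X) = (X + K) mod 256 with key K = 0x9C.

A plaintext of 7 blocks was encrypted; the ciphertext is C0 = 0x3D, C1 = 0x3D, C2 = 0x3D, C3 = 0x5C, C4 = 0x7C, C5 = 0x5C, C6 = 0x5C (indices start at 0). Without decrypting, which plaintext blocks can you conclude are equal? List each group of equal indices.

ECB encrypts each block independently with the same key, so equal ciphertext blocks imply equal plaintext blocks.
C0 = C1 = C2 = 0x3D, so P0 = P1 = P2.
C3 = C5 = C6 = 0x5C, so P3 = P5 = P6.

P0 = P1 = P2; P3 = P5 = P6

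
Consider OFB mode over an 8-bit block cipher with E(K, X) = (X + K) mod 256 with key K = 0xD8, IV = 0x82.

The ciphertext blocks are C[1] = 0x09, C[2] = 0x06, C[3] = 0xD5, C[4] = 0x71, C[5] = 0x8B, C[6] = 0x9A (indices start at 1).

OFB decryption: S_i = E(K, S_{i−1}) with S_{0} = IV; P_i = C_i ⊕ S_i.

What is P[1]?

P[1]: S = E(K, 0x82) = 0x5A; 0x09 ⊕ 0x5A = 0x53.

P[1] = 0x53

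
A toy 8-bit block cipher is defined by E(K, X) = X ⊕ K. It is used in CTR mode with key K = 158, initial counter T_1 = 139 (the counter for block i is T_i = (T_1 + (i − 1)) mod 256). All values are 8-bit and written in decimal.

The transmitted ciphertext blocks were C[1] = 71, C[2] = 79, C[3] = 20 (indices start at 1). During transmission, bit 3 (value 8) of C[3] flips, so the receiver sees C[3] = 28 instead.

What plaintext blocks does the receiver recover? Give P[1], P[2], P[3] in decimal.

P[1] = 82, P[2] = 93, P[3] = 15

CTR decryption: S_i = E(K, T_i) where T_i is the counter for block i; P_i = C_i ⊕ S_i.
Only C[3] changed, to 28. In CTR, a change in C_i flips the same bit in P_i only; the keystream is unaffected. Decrypting the received ciphertext:
P[1]: T = 139, S = E(K, T) = 21; 71 ⊕ 21 = 82.
P[2]: T = 140, S = E(K, T) = 18; 79 ⊕ 18 = 93.
P[3]: T = 141, S = E(K, T) = 19; 28 ⊕ 19 = 15.
Blocks that differ from the original plaintext: P[3].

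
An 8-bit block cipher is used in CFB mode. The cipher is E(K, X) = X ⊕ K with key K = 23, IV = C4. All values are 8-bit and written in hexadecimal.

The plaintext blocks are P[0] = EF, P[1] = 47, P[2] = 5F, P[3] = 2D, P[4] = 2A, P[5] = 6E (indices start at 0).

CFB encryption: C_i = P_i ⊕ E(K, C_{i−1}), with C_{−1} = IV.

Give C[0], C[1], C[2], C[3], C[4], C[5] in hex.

C[0]: E(K, C4) = E7; EF ⊕ E7 = 08.
C[1]: E(K, 08) = 2B; 47 ⊕ 2B = 6C.
C[2]: E(K, 6C) = 4F; 5F ⊕ 4F = 10.
C[3]: E(K, 10) = 33; 2D ⊕ 33 = 1E.
C[4]: E(K, 1E) = 3D; 2A ⊕ 3D = 17.
C[5]: E(K, 17) = 34; 6E ⊕ 34 = 5A.

C[0] = 08, C[1] = 6C, C[2] = 10, C[3] = 1E, C[4] = 17, C[5] = 5A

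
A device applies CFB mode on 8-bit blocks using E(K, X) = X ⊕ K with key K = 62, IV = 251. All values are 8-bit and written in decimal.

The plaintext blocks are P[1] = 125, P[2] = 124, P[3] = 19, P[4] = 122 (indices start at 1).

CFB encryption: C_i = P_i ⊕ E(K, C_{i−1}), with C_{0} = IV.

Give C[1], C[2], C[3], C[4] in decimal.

C[1]: E(K, 251) = 197; 125 ⊕ 197 = 184.
C[2]: E(K, 184) = 134; 124 ⊕ 134 = 250.
C[3]: E(K, 250) = 196; 19 ⊕ 196 = 215.
C[4]: E(K, 215) = 233; 122 ⊕ 233 = 147.

C[1] = 184, C[2] = 250, C[3] = 215, C[4] = 147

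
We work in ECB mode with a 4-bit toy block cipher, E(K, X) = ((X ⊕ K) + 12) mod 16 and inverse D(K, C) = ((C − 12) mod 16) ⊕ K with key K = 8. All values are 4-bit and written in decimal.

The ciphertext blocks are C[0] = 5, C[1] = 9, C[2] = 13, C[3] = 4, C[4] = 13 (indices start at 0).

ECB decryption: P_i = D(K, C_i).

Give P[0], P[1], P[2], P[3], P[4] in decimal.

P[0]: D(K, 5) = 1.
P[1]: D(K, 9) = 5.
P[2]: D(K, 13) = 9.
P[3]: D(K, 4) = 0.
P[4]: D(K, 13) = 9.

P[0] = 1, P[1] = 5, P[2] = 9, P[3] = 0, P[4] = 9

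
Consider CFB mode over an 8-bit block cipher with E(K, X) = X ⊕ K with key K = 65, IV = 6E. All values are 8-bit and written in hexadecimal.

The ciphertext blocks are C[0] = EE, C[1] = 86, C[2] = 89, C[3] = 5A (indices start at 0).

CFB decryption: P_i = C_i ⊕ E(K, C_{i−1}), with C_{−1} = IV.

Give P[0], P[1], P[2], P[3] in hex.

P[0]: E(K, 6E) = 0B; EE ⊕ 0B = E5.
P[1]: E(K, EE) = 8B; 86 ⊕ 8B = 0D.
P[2]: E(K, 86) = E3; 89 ⊕ E3 = 6A.
P[3]: E(K, 89) = EC; 5A ⊕ EC = B6.

P[0] = E5, P[1] = 0D, P[2] = 6A, P[3] = B6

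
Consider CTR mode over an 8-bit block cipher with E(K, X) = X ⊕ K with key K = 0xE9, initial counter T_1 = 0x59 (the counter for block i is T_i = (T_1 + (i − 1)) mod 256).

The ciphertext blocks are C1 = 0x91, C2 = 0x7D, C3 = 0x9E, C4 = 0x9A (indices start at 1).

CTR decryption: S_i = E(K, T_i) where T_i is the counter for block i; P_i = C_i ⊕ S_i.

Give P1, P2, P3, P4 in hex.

P1: T = 0x59, S = E(K, T) = 0xB0; 0x91 ⊕ 0xB0 = 0x21.
P2: T = 0x5A, S = E(K, T) = 0xB3; 0x7D ⊕ 0xB3 = 0xCE.
P3: T = 0x5B, S = E(K, T) = 0xB2; 0x9E ⊕ 0xB2 = 0x2C.
P4: T = 0x5C, S = E(K, T) = 0xB5; 0x9A ⊕ 0xB5 = 0x2F.

P1 = 0x21, P2 = 0xCE, P3 = 0x2C, P4 = 0x2F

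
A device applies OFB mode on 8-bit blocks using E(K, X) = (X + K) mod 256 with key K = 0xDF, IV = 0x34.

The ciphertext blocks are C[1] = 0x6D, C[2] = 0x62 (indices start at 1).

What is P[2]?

P[2] = 0x90

OFB decryption: S_i = E(K, S_{i−1}) with S_{0} = IV; P_i = C_i ⊕ S_i.
P[1]: S = E(K, 0x34) = 0x13; 0x6D ⊕ 0x13 = 0x7E.
P[2]: S = E(K, 0x13) = 0xF2; 0x62 ⊕ 0xF2 = 0x90.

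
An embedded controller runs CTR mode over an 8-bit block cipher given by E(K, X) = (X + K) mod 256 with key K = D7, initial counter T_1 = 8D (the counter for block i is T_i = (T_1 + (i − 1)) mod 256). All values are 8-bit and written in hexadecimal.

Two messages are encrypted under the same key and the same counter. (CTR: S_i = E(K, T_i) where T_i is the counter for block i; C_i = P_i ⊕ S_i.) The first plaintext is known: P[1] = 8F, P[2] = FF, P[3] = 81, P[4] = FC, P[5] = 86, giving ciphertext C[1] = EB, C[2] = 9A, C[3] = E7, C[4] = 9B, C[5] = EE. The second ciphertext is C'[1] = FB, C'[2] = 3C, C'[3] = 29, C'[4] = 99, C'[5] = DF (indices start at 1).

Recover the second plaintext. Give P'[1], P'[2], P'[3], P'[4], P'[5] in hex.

In CTR with a reused counter, both messages share the same keystream S_i, so C_i ⊕ C'_i = P_i ⊕ P'_i and thus P'_i = P_i ⊕ C_i ⊕ C'_i.
P'[1]: 8F ⊕ EB ⊕ FB = 9F.
P'[2]: FF ⊕ 9A ⊕ 3C = 59.
P'[3]: 81 ⊕ E7 ⊕ 29 = 4F.
P'[4]: FC ⊕ 9B ⊕ 99 = FE.
P'[5]: 86 ⊕ EE ⊕ DF = B7.

P'[1] = 9F, P'[2] = 59, P'[3] = 4F, P'[4] = FE, P'[5] = B7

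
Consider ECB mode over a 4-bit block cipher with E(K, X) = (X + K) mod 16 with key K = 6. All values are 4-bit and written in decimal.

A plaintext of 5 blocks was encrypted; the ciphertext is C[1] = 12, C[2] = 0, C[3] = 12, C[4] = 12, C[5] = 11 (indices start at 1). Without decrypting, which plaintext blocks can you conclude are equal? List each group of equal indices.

ECB encrypts each block independently with the same key, so equal ciphertext blocks imply equal plaintext blocks.
C[1] = C[3] = C[4] = 12, so P[1] = P[3] = P[4].

P[1] = P[3] = P[4]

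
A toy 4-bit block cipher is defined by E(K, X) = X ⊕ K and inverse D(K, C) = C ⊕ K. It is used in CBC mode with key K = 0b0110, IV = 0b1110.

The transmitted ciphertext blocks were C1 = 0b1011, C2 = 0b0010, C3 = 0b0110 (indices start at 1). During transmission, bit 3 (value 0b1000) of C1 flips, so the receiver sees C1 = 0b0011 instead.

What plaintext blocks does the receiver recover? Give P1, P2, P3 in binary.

CBC decryption: P_i = D(K, C_i) ⊕ C_{i−1}, with C_{0} = IV.
Only C1 changed, to 0b0011. In CBC, a change in C_i garbles P_i and flips the same bit in P_{i+1}. Decrypting the received ciphertext:
P1: D(K, 0b0011) = 0b0101; 0b0101 ⊕ 0b1110 = 0b1011.
P2: D(K, 0b0010) = 0b0100; 0b0100 ⊕ 0b0011 = 0b0111.
P3: D(K, 0b0110) = 0b0000; 0b0000 ⊕ 0b0010 = 0b0010.
Blocks that differ from the original plaintext: P1, P2.

P1 = 0b1011, P2 = 0b0111, P3 = 0b0010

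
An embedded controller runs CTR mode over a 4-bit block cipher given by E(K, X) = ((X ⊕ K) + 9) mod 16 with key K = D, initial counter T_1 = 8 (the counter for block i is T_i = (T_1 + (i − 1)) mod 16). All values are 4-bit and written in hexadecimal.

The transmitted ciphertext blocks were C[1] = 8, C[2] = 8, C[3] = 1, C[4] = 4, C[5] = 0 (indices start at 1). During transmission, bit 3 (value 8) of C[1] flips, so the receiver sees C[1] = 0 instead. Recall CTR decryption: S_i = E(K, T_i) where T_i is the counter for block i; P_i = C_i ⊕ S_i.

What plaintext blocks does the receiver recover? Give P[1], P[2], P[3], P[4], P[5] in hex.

P[1] = E, P[2] = 5, P[3] = 1, P[4] = B, P[5] = A

Only C[1] changed, to 0. In CTR, a change in C_i flips the same bit in P_i only; the keystream is unaffected. Decrypting the received ciphertext:
P[1]: T = 8, S = E(K, T) = E; 0 ⊕ E = E.
P[2]: T = 9, S = E(K, T) = D; 8 ⊕ D = 5.
P[3]: T = A, S = E(K, T) = 0; 1 ⊕ 0 = 1.
P[4]: T = B, S = E(K, T) = F; 4 ⊕ F = B.
P[5]: T = C, S = E(K, T) = A; 0 ⊕ A = A.
Blocks that differ from the original plaintext: P[1].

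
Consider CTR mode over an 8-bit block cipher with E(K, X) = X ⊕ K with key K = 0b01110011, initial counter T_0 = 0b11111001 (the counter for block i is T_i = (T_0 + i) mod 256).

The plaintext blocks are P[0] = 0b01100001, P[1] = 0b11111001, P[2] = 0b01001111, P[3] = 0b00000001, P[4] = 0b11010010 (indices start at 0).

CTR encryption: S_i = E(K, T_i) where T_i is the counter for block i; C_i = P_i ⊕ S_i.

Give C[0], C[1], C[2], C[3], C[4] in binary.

C[0] = 0b11101011, C[1] = 0b01110000, C[2] = 0b11000111, C[3] = 0b10001110, C[4] = 0b01011100

C[0]: T = 0b11111001, S = E(K, T) = 0b10001010; 0b01100001 ⊕ 0b10001010 = 0b11101011.
C[1]: T = 0b11111010, S = E(K, T) = 0b10001001; 0b11111001 ⊕ 0b10001001 = 0b01110000.
C[2]: T = 0b11111011, S = E(K, T) = 0b10001000; 0b01001111 ⊕ 0b10001000 = 0b11000111.
C[3]: T = 0b11111100, S = E(K, T) = 0b10001111; 0b00000001 ⊕ 0b10001111 = 0b10001110.
C[4]: T = 0b11111101, S = E(K, T) = 0b10001110; 0b11010010 ⊕ 0b10001110 = 0b01011100.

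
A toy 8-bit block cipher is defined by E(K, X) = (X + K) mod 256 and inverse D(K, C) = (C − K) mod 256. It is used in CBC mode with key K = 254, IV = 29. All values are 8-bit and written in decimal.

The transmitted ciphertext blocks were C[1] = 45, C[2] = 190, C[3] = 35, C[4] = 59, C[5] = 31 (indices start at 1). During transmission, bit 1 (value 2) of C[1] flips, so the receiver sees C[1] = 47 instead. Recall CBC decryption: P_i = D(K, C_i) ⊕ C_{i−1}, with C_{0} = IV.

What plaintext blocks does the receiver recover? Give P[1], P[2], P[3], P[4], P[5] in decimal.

Only C[1] changed, to 47. In CBC, a change in C_i garbles P_i and flips the same bit in P_{i+1}. Decrypting the received ciphertext:
P[1]: D(K, 47) = 49; 49 ⊕ 29 = 44.
P[2]: D(K, 190) = 192; 192 ⊕ 47 = 239.
P[3]: D(K, 35) = 37; 37 ⊕ 190 = 155.
P[4]: D(K, 59) = 61; 61 ⊕ 35 = 30.
P[5]: D(K, 31) = 33; 33 ⊕ 59 = 26.
Blocks that differ from the original plaintext: P[1], P[2].

P[1] = 44, P[2] = 239, P[3] = 155, P[4] = 30, P[5] = 26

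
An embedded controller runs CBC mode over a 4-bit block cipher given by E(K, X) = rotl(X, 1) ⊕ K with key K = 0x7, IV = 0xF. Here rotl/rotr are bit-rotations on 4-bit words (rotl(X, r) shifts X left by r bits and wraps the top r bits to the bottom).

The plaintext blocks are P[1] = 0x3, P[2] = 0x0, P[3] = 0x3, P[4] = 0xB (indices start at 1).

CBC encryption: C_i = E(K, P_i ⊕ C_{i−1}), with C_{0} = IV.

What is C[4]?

C[1]: P[1] ⊕ 0xF = 0xC; E(K, 0xC) = 0xE.
C[2]: P[2] ⊕ 0xE = 0xE; E(K, 0xE) = 0xA.
C[3]: P[3] ⊕ 0xA = 0x9; E(K, 0x9) = 0x4.
C[4]: P[4] ⊕ 0x4 = 0xF; E(K, 0xF) = 0x8.

C[4] = 0x8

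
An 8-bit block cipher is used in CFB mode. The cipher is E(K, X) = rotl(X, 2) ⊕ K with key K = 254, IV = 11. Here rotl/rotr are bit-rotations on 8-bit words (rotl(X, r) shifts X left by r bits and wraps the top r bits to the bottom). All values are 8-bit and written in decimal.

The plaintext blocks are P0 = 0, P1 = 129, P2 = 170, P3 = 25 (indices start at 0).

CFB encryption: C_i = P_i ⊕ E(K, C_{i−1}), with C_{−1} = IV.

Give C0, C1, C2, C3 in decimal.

C0 = 210, C1 = 52, C2 = 132, C3 = 245

C0: E(K, 11) = 210; 0 ⊕ 210 = 210.
C1: E(K, 210) = 181; 129 ⊕ 181 = 52.
C2: E(K, 52) = 46; 170 ⊕ 46 = 132.
C3: E(K, 132) = 236; 25 ⊕ 236 = 245.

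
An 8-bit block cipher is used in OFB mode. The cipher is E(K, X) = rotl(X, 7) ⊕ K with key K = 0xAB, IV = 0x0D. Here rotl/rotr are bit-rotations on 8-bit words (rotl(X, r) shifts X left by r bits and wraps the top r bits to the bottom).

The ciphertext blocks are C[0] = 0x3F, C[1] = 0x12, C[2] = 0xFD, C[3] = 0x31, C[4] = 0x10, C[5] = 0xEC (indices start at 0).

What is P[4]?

P[4] = 0x23

OFB decryption: S_i = E(K, S_{i−1}) with S_{−1} = IV; P_i = C_i ⊕ S_i.
P[0]: S = E(K, 0x0D) = 0x2D; 0x3F ⊕ 0x2D = 0x12.
P[1]: S = E(K, 0x2D) = 0x3D; 0x12 ⊕ 0x3D = 0x2F.
P[2]: S = E(K, 0x3D) = 0x35; 0xFD ⊕ 0x35 = 0xC8.
P[3]: S = E(K, 0x35) = 0x31; 0x31 ⊕ 0x31 = 0x00.
P[4]: S = E(K, 0x31) = 0x33; 0x10 ⊕ 0x33 = 0x23.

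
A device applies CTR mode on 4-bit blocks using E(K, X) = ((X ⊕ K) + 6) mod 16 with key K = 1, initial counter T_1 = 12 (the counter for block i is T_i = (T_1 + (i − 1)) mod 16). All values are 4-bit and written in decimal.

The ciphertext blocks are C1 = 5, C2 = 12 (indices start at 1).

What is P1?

CTR decryption: S_i = E(K, T_i) where T_i is the counter for block i; P_i = C_i ⊕ S_i.
P1: T = 12, S = E(K, T) = 3; 5 ⊕ 3 = 6.

P1 = 6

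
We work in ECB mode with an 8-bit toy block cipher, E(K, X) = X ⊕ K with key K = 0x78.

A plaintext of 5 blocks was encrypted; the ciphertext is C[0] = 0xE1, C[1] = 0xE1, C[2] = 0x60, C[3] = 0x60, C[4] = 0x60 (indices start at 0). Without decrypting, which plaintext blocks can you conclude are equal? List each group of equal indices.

ECB encrypts each block independently with the same key, so equal ciphertext blocks imply equal plaintext blocks.
C[0] = C[1] = 0xE1, so P[0] = P[1].
C[2] = C[3] = C[4] = 0x60, so P[2] = P[3] = P[4].

P[0] = P[1]; P[2] = P[3] = P[4]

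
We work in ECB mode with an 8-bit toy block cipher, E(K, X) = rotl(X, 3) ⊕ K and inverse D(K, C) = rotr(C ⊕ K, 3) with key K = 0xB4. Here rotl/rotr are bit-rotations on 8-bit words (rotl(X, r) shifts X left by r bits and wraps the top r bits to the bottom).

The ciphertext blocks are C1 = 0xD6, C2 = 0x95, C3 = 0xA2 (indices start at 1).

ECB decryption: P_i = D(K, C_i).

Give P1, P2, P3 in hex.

P1 = 0x4C, P2 = 0x24, P3 = 0xC2

P1: D(K, 0xD6) = 0x4C.
P2: D(K, 0x95) = 0x24.
P3: D(K, 0xA2) = 0xC2.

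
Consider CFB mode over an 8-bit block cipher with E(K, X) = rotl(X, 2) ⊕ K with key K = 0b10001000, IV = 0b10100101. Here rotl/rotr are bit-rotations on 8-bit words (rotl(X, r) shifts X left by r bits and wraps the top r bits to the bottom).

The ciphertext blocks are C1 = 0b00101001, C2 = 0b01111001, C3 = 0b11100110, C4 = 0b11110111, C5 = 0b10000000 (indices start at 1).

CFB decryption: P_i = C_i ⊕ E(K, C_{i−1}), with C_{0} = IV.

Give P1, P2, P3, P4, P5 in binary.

P1 = 0b00110111, P2 = 0b01010101, P3 = 0b10001011, P4 = 0b11100100, P5 = 0b11010111

P1: E(K, 0b10100101) = 0b00011110; 0b00101001 ⊕ 0b00011110 = 0b00110111.
P2: E(K, 0b00101001) = 0b00101100; 0b01111001 ⊕ 0b00101100 = 0b01010101.
P3: E(K, 0b01111001) = 0b01101101; 0b11100110 ⊕ 0b01101101 = 0b10001011.
P4: E(K, 0b11100110) = 0b00010011; 0b11110111 ⊕ 0b00010011 = 0b11100100.
P5: E(K, 0b11110111) = 0b01010111; 0b10000000 ⊕ 0b01010111 = 0b11010111.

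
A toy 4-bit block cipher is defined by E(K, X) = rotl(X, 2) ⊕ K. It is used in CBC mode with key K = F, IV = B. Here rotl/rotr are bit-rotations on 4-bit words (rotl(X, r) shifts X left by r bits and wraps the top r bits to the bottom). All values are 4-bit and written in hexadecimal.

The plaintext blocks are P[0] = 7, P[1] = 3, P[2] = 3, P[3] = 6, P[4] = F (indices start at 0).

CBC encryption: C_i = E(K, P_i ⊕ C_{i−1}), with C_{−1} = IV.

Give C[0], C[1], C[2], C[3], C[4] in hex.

C[0]: P[0] ⊕ B = C; E(K, C) = C.
C[1]: P[1] ⊕ C = F; E(K, F) = 0.
C[2]: P[2] ⊕ 0 = 3; E(K, 3) = 3.
C[3]: P[3] ⊕ 3 = 5; E(K, 5) = A.
C[4]: P[4] ⊕ A = 5; E(K, 5) = A.

C[0] = C, C[1] = 0, C[2] = 3, C[3] = A, C[4] = A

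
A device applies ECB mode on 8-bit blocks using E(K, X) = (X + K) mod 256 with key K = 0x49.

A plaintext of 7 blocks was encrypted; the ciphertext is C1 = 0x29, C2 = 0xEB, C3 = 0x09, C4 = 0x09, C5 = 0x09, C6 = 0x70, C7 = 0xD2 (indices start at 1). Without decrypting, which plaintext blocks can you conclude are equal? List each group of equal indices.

P3 = P4 = P5

ECB encrypts each block independently with the same key, so equal ciphertext blocks imply equal plaintext blocks.
C3 = C4 = C5 = 0x09, so P3 = P4 = P5.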